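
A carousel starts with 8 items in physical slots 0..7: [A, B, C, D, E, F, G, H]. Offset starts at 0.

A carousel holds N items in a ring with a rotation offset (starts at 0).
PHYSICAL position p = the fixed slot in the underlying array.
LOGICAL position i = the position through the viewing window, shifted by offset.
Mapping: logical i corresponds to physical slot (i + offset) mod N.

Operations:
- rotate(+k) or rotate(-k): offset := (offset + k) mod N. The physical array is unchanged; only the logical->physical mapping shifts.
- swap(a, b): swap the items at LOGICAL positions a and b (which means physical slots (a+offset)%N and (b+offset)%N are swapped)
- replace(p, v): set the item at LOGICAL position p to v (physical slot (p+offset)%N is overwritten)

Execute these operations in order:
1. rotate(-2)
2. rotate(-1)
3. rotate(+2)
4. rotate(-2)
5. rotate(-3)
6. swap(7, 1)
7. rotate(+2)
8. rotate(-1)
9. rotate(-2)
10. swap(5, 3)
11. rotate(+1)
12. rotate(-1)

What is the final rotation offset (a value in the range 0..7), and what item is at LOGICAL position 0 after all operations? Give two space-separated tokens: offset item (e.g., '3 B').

Answer: 1 D

Derivation:
After op 1 (rotate(-2)): offset=6, physical=[A,B,C,D,E,F,G,H], logical=[G,H,A,B,C,D,E,F]
After op 2 (rotate(-1)): offset=5, physical=[A,B,C,D,E,F,G,H], logical=[F,G,H,A,B,C,D,E]
After op 3 (rotate(+2)): offset=7, physical=[A,B,C,D,E,F,G,H], logical=[H,A,B,C,D,E,F,G]
After op 4 (rotate(-2)): offset=5, physical=[A,B,C,D,E,F,G,H], logical=[F,G,H,A,B,C,D,E]
After op 5 (rotate(-3)): offset=2, physical=[A,B,C,D,E,F,G,H], logical=[C,D,E,F,G,H,A,B]
After op 6 (swap(7, 1)): offset=2, physical=[A,D,C,B,E,F,G,H], logical=[C,B,E,F,G,H,A,D]
After op 7 (rotate(+2)): offset=4, physical=[A,D,C,B,E,F,G,H], logical=[E,F,G,H,A,D,C,B]
After op 8 (rotate(-1)): offset=3, physical=[A,D,C,B,E,F,G,H], logical=[B,E,F,G,H,A,D,C]
After op 9 (rotate(-2)): offset=1, physical=[A,D,C,B,E,F,G,H], logical=[D,C,B,E,F,G,H,A]
After op 10 (swap(5, 3)): offset=1, physical=[A,D,C,B,G,F,E,H], logical=[D,C,B,G,F,E,H,A]
After op 11 (rotate(+1)): offset=2, physical=[A,D,C,B,G,F,E,H], logical=[C,B,G,F,E,H,A,D]
After op 12 (rotate(-1)): offset=1, physical=[A,D,C,B,G,F,E,H], logical=[D,C,B,G,F,E,H,A]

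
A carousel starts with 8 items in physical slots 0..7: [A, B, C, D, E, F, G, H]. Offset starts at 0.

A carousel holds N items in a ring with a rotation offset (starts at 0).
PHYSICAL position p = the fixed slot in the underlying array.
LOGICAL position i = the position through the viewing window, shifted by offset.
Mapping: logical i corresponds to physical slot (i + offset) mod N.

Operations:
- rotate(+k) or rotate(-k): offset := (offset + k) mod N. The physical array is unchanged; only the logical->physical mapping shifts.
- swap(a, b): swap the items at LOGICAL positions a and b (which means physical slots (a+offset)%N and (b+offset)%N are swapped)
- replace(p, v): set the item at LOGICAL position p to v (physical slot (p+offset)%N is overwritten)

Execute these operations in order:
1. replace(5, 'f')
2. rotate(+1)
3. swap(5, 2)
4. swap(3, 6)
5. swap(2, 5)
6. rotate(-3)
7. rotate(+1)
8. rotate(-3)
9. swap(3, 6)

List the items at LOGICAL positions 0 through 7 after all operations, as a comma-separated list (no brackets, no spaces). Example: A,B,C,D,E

After op 1 (replace(5, 'f')): offset=0, physical=[A,B,C,D,E,f,G,H], logical=[A,B,C,D,E,f,G,H]
After op 2 (rotate(+1)): offset=1, physical=[A,B,C,D,E,f,G,H], logical=[B,C,D,E,f,G,H,A]
After op 3 (swap(5, 2)): offset=1, physical=[A,B,C,G,E,f,D,H], logical=[B,C,G,E,f,D,H,A]
After op 4 (swap(3, 6)): offset=1, physical=[A,B,C,G,H,f,D,E], logical=[B,C,G,H,f,D,E,A]
After op 5 (swap(2, 5)): offset=1, physical=[A,B,C,D,H,f,G,E], logical=[B,C,D,H,f,G,E,A]
After op 6 (rotate(-3)): offset=6, physical=[A,B,C,D,H,f,G,E], logical=[G,E,A,B,C,D,H,f]
After op 7 (rotate(+1)): offset=7, physical=[A,B,C,D,H,f,G,E], logical=[E,A,B,C,D,H,f,G]
After op 8 (rotate(-3)): offset=4, physical=[A,B,C,D,H,f,G,E], logical=[H,f,G,E,A,B,C,D]
After op 9 (swap(3, 6)): offset=4, physical=[A,B,E,D,H,f,G,C], logical=[H,f,G,C,A,B,E,D]

Answer: H,f,G,C,A,B,E,D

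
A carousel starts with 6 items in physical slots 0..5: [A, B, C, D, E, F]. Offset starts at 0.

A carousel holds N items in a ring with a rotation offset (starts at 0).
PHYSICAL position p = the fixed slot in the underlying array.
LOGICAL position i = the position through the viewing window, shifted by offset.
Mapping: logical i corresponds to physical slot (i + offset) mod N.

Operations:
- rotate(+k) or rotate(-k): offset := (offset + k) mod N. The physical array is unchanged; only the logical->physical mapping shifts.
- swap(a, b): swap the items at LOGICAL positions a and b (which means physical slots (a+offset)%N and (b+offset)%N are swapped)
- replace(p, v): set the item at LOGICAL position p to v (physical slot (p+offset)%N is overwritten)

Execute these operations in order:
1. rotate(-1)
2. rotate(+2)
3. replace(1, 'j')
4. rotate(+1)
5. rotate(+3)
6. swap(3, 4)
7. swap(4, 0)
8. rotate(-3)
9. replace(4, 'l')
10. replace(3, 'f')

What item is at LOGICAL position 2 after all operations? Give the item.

Answer: E

Derivation:
After op 1 (rotate(-1)): offset=5, physical=[A,B,C,D,E,F], logical=[F,A,B,C,D,E]
After op 2 (rotate(+2)): offset=1, physical=[A,B,C,D,E,F], logical=[B,C,D,E,F,A]
After op 3 (replace(1, 'j')): offset=1, physical=[A,B,j,D,E,F], logical=[B,j,D,E,F,A]
After op 4 (rotate(+1)): offset=2, physical=[A,B,j,D,E,F], logical=[j,D,E,F,A,B]
After op 5 (rotate(+3)): offset=5, physical=[A,B,j,D,E,F], logical=[F,A,B,j,D,E]
After op 6 (swap(3, 4)): offset=5, physical=[A,B,D,j,E,F], logical=[F,A,B,D,j,E]
After op 7 (swap(4, 0)): offset=5, physical=[A,B,D,F,E,j], logical=[j,A,B,D,F,E]
After op 8 (rotate(-3)): offset=2, physical=[A,B,D,F,E,j], logical=[D,F,E,j,A,B]
After op 9 (replace(4, 'l')): offset=2, physical=[l,B,D,F,E,j], logical=[D,F,E,j,l,B]
After op 10 (replace(3, 'f')): offset=2, physical=[l,B,D,F,E,f], logical=[D,F,E,f,l,B]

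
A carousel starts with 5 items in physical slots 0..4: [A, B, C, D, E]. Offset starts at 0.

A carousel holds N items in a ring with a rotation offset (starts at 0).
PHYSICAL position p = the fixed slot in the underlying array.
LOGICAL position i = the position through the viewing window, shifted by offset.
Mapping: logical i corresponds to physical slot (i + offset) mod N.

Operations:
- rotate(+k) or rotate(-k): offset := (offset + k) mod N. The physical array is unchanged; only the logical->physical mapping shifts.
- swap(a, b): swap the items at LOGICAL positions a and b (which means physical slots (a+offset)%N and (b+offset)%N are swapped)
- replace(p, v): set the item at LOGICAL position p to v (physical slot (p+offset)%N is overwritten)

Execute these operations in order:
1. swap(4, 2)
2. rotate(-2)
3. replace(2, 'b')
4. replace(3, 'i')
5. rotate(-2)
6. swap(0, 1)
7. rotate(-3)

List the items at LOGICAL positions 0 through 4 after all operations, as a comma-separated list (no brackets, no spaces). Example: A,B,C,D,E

Answer: D,C,b,E,i

Derivation:
After op 1 (swap(4, 2)): offset=0, physical=[A,B,E,D,C], logical=[A,B,E,D,C]
After op 2 (rotate(-2)): offset=3, physical=[A,B,E,D,C], logical=[D,C,A,B,E]
After op 3 (replace(2, 'b')): offset=3, physical=[b,B,E,D,C], logical=[D,C,b,B,E]
After op 4 (replace(3, 'i')): offset=3, physical=[b,i,E,D,C], logical=[D,C,b,i,E]
After op 5 (rotate(-2)): offset=1, physical=[b,i,E,D,C], logical=[i,E,D,C,b]
After op 6 (swap(0, 1)): offset=1, physical=[b,E,i,D,C], logical=[E,i,D,C,b]
After op 7 (rotate(-3)): offset=3, physical=[b,E,i,D,C], logical=[D,C,b,E,i]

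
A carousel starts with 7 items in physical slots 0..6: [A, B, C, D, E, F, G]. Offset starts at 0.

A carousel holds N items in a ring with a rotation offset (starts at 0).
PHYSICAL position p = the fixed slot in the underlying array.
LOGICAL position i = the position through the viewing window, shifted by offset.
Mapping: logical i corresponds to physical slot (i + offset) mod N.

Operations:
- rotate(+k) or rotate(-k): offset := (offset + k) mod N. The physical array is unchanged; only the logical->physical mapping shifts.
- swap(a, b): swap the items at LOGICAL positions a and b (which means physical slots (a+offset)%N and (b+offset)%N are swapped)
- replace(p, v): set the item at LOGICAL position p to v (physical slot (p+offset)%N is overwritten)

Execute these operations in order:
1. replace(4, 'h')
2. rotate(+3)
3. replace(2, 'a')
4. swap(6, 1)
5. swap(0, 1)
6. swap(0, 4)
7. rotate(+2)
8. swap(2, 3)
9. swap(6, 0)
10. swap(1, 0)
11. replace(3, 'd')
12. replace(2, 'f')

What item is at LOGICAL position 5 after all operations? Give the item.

Answer: A

Derivation:
After op 1 (replace(4, 'h')): offset=0, physical=[A,B,C,D,h,F,G], logical=[A,B,C,D,h,F,G]
After op 2 (rotate(+3)): offset=3, physical=[A,B,C,D,h,F,G], logical=[D,h,F,G,A,B,C]
After op 3 (replace(2, 'a')): offset=3, physical=[A,B,C,D,h,a,G], logical=[D,h,a,G,A,B,C]
After op 4 (swap(6, 1)): offset=3, physical=[A,B,h,D,C,a,G], logical=[D,C,a,G,A,B,h]
After op 5 (swap(0, 1)): offset=3, physical=[A,B,h,C,D,a,G], logical=[C,D,a,G,A,B,h]
After op 6 (swap(0, 4)): offset=3, physical=[C,B,h,A,D,a,G], logical=[A,D,a,G,C,B,h]
After op 7 (rotate(+2)): offset=5, physical=[C,B,h,A,D,a,G], logical=[a,G,C,B,h,A,D]
After op 8 (swap(2, 3)): offset=5, physical=[B,C,h,A,D,a,G], logical=[a,G,B,C,h,A,D]
After op 9 (swap(6, 0)): offset=5, physical=[B,C,h,A,a,D,G], logical=[D,G,B,C,h,A,a]
After op 10 (swap(1, 0)): offset=5, physical=[B,C,h,A,a,G,D], logical=[G,D,B,C,h,A,a]
After op 11 (replace(3, 'd')): offset=5, physical=[B,d,h,A,a,G,D], logical=[G,D,B,d,h,A,a]
After op 12 (replace(2, 'f')): offset=5, physical=[f,d,h,A,a,G,D], logical=[G,D,f,d,h,A,a]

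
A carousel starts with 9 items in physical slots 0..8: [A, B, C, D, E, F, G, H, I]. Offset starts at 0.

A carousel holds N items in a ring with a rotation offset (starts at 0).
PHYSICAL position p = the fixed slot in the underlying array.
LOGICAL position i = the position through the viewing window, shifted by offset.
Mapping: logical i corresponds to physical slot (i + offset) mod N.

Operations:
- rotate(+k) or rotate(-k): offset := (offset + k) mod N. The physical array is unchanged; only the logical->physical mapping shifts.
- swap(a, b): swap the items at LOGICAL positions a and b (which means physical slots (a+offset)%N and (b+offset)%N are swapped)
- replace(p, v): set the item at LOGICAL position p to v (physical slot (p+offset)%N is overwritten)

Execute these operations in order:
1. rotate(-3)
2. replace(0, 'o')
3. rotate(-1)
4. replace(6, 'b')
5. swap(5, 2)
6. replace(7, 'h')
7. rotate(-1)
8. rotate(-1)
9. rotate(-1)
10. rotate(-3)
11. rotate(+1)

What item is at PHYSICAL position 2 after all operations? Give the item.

After op 1 (rotate(-3)): offset=6, physical=[A,B,C,D,E,F,G,H,I], logical=[G,H,I,A,B,C,D,E,F]
After op 2 (replace(0, 'o')): offset=6, physical=[A,B,C,D,E,F,o,H,I], logical=[o,H,I,A,B,C,D,E,F]
After op 3 (rotate(-1)): offset=5, physical=[A,B,C,D,E,F,o,H,I], logical=[F,o,H,I,A,B,C,D,E]
After op 4 (replace(6, 'b')): offset=5, physical=[A,B,b,D,E,F,o,H,I], logical=[F,o,H,I,A,B,b,D,E]
After op 5 (swap(5, 2)): offset=5, physical=[A,H,b,D,E,F,o,B,I], logical=[F,o,B,I,A,H,b,D,E]
After op 6 (replace(7, 'h')): offset=5, physical=[A,H,b,h,E,F,o,B,I], logical=[F,o,B,I,A,H,b,h,E]
After op 7 (rotate(-1)): offset=4, physical=[A,H,b,h,E,F,o,B,I], logical=[E,F,o,B,I,A,H,b,h]
After op 8 (rotate(-1)): offset=3, physical=[A,H,b,h,E,F,o,B,I], logical=[h,E,F,o,B,I,A,H,b]
After op 9 (rotate(-1)): offset=2, physical=[A,H,b,h,E,F,o,B,I], logical=[b,h,E,F,o,B,I,A,H]
After op 10 (rotate(-3)): offset=8, physical=[A,H,b,h,E,F,o,B,I], logical=[I,A,H,b,h,E,F,o,B]
After op 11 (rotate(+1)): offset=0, physical=[A,H,b,h,E,F,o,B,I], logical=[A,H,b,h,E,F,o,B,I]

Answer: b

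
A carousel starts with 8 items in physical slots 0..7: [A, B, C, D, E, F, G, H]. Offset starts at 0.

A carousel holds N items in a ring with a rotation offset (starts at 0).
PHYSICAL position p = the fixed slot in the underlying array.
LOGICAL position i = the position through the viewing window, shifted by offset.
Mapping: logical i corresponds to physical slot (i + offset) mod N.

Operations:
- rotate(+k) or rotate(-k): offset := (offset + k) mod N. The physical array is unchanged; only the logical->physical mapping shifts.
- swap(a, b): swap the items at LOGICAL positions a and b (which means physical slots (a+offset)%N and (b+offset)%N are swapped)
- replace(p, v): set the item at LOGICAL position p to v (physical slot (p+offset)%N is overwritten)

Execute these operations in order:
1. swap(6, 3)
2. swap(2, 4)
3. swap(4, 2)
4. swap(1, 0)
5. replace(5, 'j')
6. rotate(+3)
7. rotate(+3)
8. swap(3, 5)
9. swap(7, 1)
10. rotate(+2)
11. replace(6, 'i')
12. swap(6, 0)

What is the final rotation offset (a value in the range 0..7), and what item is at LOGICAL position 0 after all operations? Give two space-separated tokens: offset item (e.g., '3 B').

Answer: 0 i

Derivation:
After op 1 (swap(6, 3)): offset=0, physical=[A,B,C,G,E,F,D,H], logical=[A,B,C,G,E,F,D,H]
After op 2 (swap(2, 4)): offset=0, physical=[A,B,E,G,C,F,D,H], logical=[A,B,E,G,C,F,D,H]
After op 3 (swap(4, 2)): offset=0, physical=[A,B,C,G,E,F,D,H], logical=[A,B,C,G,E,F,D,H]
After op 4 (swap(1, 0)): offset=0, physical=[B,A,C,G,E,F,D,H], logical=[B,A,C,G,E,F,D,H]
After op 5 (replace(5, 'j')): offset=0, physical=[B,A,C,G,E,j,D,H], logical=[B,A,C,G,E,j,D,H]
After op 6 (rotate(+3)): offset=3, physical=[B,A,C,G,E,j,D,H], logical=[G,E,j,D,H,B,A,C]
After op 7 (rotate(+3)): offset=6, physical=[B,A,C,G,E,j,D,H], logical=[D,H,B,A,C,G,E,j]
After op 8 (swap(3, 5)): offset=6, physical=[B,G,C,A,E,j,D,H], logical=[D,H,B,G,C,A,E,j]
After op 9 (swap(7, 1)): offset=6, physical=[B,G,C,A,E,H,D,j], logical=[D,j,B,G,C,A,E,H]
After op 10 (rotate(+2)): offset=0, physical=[B,G,C,A,E,H,D,j], logical=[B,G,C,A,E,H,D,j]
After op 11 (replace(6, 'i')): offset=0, physical=[B,G,C,A,E,H,i,j], logical=[B,G,C,A,E,H,i,j]
After op 12 (swap(6, 0)): offset=0, physical=[i,G,C,A,E,H,B,j], logical=[i,G,C,A,E,H,B,j]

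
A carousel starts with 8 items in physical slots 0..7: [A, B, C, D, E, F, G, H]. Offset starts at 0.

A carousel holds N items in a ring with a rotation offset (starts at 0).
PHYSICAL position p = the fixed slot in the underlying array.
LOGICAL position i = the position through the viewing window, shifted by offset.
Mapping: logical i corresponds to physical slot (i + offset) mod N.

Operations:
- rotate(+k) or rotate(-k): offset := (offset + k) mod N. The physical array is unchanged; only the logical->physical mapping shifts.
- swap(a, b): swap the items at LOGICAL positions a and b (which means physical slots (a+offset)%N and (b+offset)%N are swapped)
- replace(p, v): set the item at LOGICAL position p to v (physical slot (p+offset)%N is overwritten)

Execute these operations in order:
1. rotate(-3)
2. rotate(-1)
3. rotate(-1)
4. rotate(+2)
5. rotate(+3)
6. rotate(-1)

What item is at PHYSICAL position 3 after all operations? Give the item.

Answer: D

Derivation:
After op 1 (rotate(-3)): offset=5, physical=[A,B,C,D,E,F,G,H], logical=[F,G,H,A,B,C,D,E]
After op 2 (rotate(-1)): offset=4, physical=[A,B,C,D,E,F,G,H], logical=[E,F,G,H,A,B,C,D]
After op 3 (rotate(-1)): offset=3, physical=[A,B,C,D,E,F,G,H], logical=[D,E,F,G,H,A,B,C]
After op 4 (rotate(+2)): offset=5, physical=[A,B,C,D,E,F,G,H], logical=[F,G,H,A,B,C,D,E]
After op 5 (rotate(+3)): offset=0, physical=[A,B,C,D,E,F,G,H], logical=[A,B,C,D,E,F,G,H]
After op 6 (rotate(-1)): offset=7, physical=[A,B,C,D,E,F,G,H], logical=[H,A,B,C,D,E,F,G]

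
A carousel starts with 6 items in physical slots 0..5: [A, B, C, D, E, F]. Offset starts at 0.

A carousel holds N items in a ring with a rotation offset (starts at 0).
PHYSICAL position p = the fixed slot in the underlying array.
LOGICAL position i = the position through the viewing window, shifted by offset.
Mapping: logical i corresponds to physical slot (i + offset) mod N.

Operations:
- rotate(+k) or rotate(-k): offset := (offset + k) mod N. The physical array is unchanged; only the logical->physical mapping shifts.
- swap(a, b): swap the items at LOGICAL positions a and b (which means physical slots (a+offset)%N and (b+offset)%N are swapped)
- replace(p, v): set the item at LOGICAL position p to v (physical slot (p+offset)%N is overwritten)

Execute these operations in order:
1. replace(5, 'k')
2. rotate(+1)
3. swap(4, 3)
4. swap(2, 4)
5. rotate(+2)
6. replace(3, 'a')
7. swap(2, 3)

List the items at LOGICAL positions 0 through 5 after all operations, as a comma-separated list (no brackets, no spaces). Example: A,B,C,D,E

After op 1 (replace(5, 'k')): offset=0, physical=[A,B,C,D,E,k], logical=[A,B,C,D,E,k]
After op 2 (rotate(+1)): offset=1, physical=[A,B,C,D,E,k], logical=[B,C,D,E,k,A]
After op 3 (swap(4, 3)): offset=1, physical=[A,B,C,D,k,E], logical=[B,C,D,k,E,A]
After op 4 (swap(2, 4)): offset=1, physical=[A,B,C,E,k,D], logical=[B,C,E,k,D,A]
After op 5 (rotate(+2)): offset=3, physical=[A,B,C,E,k,D], logical=[E,k,D,A,B,C]
After op 6 (replace(3, 'a')): offset=3, physical=[a,B,C,E,k,D], logical=[E,k,D,a,B,C]
After op 7 (swap(2, 3)): offset=3, physical=[D,B,C,E,k,a], logical=[E,k,a,D,B,C]

Answer: E,k,a,D,B,C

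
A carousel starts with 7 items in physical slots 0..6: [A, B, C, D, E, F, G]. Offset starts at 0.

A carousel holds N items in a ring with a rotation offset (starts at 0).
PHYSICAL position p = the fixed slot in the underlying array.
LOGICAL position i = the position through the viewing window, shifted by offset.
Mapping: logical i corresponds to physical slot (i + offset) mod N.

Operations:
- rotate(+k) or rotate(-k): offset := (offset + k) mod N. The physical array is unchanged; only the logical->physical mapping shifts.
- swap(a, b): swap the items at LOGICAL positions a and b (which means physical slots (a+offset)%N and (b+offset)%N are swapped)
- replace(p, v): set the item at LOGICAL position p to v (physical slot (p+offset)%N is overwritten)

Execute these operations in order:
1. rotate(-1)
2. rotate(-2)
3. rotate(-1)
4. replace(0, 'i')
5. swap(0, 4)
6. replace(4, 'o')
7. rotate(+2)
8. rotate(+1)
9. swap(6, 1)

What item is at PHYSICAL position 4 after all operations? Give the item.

Answer: E

Derivation:
After op 1 (rotate(-1)): offset=6, physical=[A,B,C,D,E,F,G], logical=[G,A,B,C,D,E,F]
After op 2 (rotate(-2)): offset=4, physical=[A,B,C,D,E,F,G], logical=[E,F,G,A,B,C,D]
After op 3 (rotate(-1)): offset=3, physical=[A,B,C,D,E,F,G], logical=[D,E,F,G,A,B,C]
After op 4 (replace(0, 'i')): offset=3, physical=[A,B,C,i,E,F,G], logical=[i,E,F,G,A,B,C]
After op 5 (swap(0, 4)): offset=3, physical=[i,B,C,A,E,F,G], logical=[A,E,F,G,i,B,C]
After op 6 (replace(4, 'o')): offset=3, physical=[o,B,C,A,E,F,G], logical=[A,E,F,G,o,B,C]
After op 7 (rotate(+2)): offset=5, physical=[o,B,C,A,E,F,G], logical=[F,G,o,B,C,A,E]
After op 8 (rotate(+1)): offset=6, physical=[o,B,C,A,E,F,G], logical=[G,o,B,C,A,E,F]
After op 9 (swap(6, 1)): offset=6, physical=[F,B,C,A,E,o,G], logical=[G,F,B,C,A,E,o]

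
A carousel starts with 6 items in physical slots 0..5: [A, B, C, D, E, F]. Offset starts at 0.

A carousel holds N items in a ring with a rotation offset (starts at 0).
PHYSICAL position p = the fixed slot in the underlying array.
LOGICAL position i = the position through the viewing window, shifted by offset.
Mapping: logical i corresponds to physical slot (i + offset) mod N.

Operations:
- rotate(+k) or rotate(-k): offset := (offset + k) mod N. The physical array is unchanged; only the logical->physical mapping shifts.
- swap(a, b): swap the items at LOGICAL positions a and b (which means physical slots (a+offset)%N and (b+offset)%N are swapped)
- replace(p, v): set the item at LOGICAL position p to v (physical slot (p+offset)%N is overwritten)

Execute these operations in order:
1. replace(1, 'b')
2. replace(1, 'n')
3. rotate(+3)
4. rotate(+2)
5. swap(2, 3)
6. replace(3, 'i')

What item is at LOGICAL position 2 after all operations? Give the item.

Answer: C

Derivation:
After op 1 (replace(1, 'b')): offset=0, physical=[A,b,C,D,E,F], logical=[A,b,C,D,E,F]
After op 2 (replace(1, 'n')): offset=0, physical=[A,n,C,D,E,F], logical=[A,n,C,D,E,F]
After op 3 (rotate(+3)): offset=3, physical=[A,n,C,D,E,F], logical=[D,E,F,A,n,C]
After op 4 (rotate(+2)): offset=5, physical=[A,n,C,D,E,F], logical=[F,A,n,C,D,E]
After op 5 (swap(2, 3)): offset=5, physical=[A,C,n,D,E,F], logical=[F,A,C,n,D,E]
After op 6 (replace(3, 'i')): offset=5, physical=[A,C,i,D,E,F], logical=[F,A,C,i,D,E]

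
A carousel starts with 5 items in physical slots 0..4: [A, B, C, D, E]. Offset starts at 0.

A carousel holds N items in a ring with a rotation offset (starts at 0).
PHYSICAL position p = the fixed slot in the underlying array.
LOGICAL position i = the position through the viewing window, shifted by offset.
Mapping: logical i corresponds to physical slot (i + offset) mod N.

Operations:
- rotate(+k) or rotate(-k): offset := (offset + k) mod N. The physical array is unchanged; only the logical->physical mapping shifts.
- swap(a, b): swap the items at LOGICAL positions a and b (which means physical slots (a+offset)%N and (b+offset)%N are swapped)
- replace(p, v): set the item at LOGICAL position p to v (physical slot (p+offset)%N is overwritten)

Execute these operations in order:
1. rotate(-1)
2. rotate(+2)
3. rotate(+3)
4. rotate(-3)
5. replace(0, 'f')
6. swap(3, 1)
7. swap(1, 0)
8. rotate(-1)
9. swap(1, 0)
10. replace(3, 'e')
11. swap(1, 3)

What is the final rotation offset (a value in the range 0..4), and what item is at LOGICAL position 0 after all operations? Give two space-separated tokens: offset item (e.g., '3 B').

After op 1 (rotate(-1)): offset=4, physical=[A,B,C,D,E], logical=[E,A,B,C,D]
After op 2 (rotate(+2)): offset=1, physical=[A,B,C,D,E], logical=[B,C,D,E,A]
After op 3 (rotate(+3)): offset=4, physical=[A,B,C,D,E], logical=[E,A,B,C,D]
After op 4 (rotate(-3)): offset=1, physical=[A,B,C,D,E], logical=[B,C,D,E,A]
After op 5 (replace(0, 'f')): offset=1, physical=[A,f,C,D,E], logical=[f,C,D,E,A]
After op 6 (swap(3, 1)): offset=1, physical=[A,f,E,D,C], logical=[f,E,D,C,A]
After op 7 (swap(1, 0)): offset=1, physical=[A,E,f,D,C], logical=[E,f,D,C,A]
After op 8 (rotate(-1)): offset=0, physical=[A,E,f,D,C], logical=[A,E,f,D,C]
After op 9 (swap(1, 0)): offset=0, physical=[E,A,f,D,C], logical=[E,A,f,D,C]
After op 10 (replace(3, 'e')): offset=0, physical=[E,A,f,e,C], logical=[E,A,f,e,C]
After op 11 (swap(1, 3)): offset=0, physical=[E,e,f,A,C], logical=[E,e,f,A,C]

Answer: 0 E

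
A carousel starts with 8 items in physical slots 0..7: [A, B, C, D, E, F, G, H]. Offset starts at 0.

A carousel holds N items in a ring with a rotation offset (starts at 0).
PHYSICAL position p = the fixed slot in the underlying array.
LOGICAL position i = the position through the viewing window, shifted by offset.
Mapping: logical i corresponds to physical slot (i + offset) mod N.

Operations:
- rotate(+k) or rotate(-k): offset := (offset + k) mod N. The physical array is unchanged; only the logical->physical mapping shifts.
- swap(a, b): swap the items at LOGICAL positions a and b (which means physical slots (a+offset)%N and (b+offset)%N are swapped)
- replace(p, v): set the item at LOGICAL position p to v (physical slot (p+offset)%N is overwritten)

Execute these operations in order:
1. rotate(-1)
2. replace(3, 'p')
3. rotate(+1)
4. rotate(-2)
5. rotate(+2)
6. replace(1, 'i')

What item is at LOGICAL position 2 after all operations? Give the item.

Answer: p

Derivation:
After op 1 (rotate(-1)): offset=7, physical=[A,B,C,D,E,F,G,H], logical=[H,A,B,C,D,E,F,G]
After op 2 (replace(3, 'p')): offset=7, physical=[A,B,p,D,E,F,G,H], logical=[H,A,B,p,D,E,F,G]
After op 3 (rotate(+1)): offset=0, physical=[A,B,p,D,E,F,G,H], logical=[A,B,p,D,E,F,G,H]
After op 4 (rotate(-2)): offset=6, physical=[A,B,p,D,E,F,G,H], logical=[G,H,A,B,p,D,E,F]
After op 5 (rotate(+2)): offset=0, physical=[A,B,p,D,E,F,G,H], logical=[A,B,p,D,E,F,G,H]
After op 6 (replace(1, 'i')): offset=0, physical=[A,i,p,D,E,F,G,H], logical=[A,i,p,D,E,F,G,H]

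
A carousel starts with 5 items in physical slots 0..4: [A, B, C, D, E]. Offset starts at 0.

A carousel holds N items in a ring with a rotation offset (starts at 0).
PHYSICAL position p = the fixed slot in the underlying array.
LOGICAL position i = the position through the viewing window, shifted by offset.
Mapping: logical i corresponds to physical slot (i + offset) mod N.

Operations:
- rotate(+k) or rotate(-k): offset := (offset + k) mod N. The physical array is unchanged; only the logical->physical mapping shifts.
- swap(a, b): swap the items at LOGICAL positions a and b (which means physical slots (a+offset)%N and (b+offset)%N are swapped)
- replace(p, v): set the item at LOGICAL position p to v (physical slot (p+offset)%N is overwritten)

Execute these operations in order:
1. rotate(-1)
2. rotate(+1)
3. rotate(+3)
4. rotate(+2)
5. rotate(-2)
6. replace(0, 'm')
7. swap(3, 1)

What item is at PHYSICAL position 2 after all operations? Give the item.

Answer: C

Derivation:
After op 1 (rotate(-1)): offset=4, physical=[A,B,C,D,E], logical=[E,A,B,C,D]
After op 2 (rotate(+1)): offset=0, physical=[A,B,C,D,E], logical=[A,B,C,D,E]
After op 3 (rotate(+3)): offset=3, physical=[A,B,C,D,E], logical=[D,E,A,B,C]
After op 4 (rotate(+2)): offset=0, physical=[A,B,C,D,E], logical=[A,B,C,D,E]
After op 5 (rotate(-2)): offset=3, physical=[A,B,C,D,E], logical=[D,E,A,B,C]
After op 6 (replace(0, 'm')): offset=3, physical=[A,B,C,m,E], logical=[m,E,A,B,C]
After op 7 (swap(3, 1)): offset=3, physical=[A,E,C,m,B], logical=[m,B,A,E,C]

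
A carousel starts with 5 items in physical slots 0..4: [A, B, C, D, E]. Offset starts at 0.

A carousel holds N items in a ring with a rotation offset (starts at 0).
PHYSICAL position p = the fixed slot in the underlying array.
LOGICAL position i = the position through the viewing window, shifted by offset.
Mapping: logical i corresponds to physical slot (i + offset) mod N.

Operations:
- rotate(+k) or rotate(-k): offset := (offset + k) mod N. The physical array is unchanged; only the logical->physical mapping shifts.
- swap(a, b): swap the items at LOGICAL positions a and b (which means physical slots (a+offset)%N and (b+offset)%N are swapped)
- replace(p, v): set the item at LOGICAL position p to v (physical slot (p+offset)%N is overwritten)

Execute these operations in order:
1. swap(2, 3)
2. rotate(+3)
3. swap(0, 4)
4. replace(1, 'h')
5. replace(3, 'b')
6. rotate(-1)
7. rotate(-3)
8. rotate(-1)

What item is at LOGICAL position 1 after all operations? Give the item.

Answer: h

Derivation:
After op 1 (swap(2, 3)): offset=0, physical=[A,B,D,C,E], logical=[A,B,D,C,E]
After op 2 (rotate(+3)): offset=3, physical=[A,B,D,C,E], logical=[C,E,A,B,D]
After op 3 (swap(0, 4)): offset=3, physical=[A,B,C,D,E], logical=[D,E,A,B,C]
After op 4 (replace(1, 'h')): offset=3, physical=[A,B,C,D,h], logical=[D,h,A,B,C]
After op 5 (replace(3, 'b')): offset=3, physical=[A,b,C,D,h], logical=[D,h,A,b,C]
After op 6 (rotate(-1)): offset=2, physical=[A,b,C,D,h], logical=[C,D,h,A,b]
After op 7 (rotate(-3)): offset=4, physical=[A,b,C,D,h], logical=[h,A,b,C,D]
After op 8 (rotate(-1)): offset=3, physical=[A,b,C,D,h], logical=[D,h,A,b,C]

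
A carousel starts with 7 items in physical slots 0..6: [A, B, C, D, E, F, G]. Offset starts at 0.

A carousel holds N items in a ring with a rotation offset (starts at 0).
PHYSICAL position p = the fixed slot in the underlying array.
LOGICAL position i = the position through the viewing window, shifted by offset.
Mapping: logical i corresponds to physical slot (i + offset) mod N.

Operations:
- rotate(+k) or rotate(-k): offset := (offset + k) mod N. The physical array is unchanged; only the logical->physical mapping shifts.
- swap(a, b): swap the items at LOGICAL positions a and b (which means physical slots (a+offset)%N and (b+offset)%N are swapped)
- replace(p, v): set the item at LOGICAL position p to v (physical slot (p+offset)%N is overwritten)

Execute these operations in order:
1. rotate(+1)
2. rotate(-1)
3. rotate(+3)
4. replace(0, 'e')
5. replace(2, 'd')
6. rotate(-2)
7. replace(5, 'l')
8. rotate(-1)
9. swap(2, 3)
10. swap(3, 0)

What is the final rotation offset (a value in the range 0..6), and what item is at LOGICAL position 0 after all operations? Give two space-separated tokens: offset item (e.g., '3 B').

Answer: 0 C

Derivation:
After op 1 (rotate(+1)): offset=1, physical=[A,B,C,D,E,F,G], logical=[B,C,D,E,F,G,A]
After op 2 (rotate(-1)): offset=0, physical=[A,B,C,D,E,F,G], logical=[A,B,C,D,E,F,G]
After op 3 (rotate(+3)): offset=3, physical=[A,B,C,D,E,F,G], logical=[D,E,F,G,A,B,C]
After op 4 (replace(0, 'e')): offset=3, physical=[A,B,C,e,E,F,G], logical=[e,E,F,G,A,B,C]
After op 5 (replace(2, 'd')): offset=3, physical=[A,B,C,e,E,d,G], logical=[e,E,d,G,A,B,C]
After op 6 (rotate(-2)): offset=1, physical=[A,B,C,e,E,d,G], logical=[B,C,e,E,d,G,A]
After op 7 (replace(5, 'l')): offset=1, physical=[A,B,C,e,E,d,l], logical=[B,C,e,E,d,l,A]
After op 8 (rotate(-1)): offset=0, physical=[A,B,C,e,E,d,l], logical=[A,B,C,e,E,d,l]
After op 9 (swap(2, 3)): offset=0, physical=[A,B,e,C,E,d,l], logical=[A,B,e,C,E,d,l]
After op 10 (swap(3, 0)): offset=0, physical=[C,B,e,A,E,d,l], logical=[C,B,e,A,E,d,l]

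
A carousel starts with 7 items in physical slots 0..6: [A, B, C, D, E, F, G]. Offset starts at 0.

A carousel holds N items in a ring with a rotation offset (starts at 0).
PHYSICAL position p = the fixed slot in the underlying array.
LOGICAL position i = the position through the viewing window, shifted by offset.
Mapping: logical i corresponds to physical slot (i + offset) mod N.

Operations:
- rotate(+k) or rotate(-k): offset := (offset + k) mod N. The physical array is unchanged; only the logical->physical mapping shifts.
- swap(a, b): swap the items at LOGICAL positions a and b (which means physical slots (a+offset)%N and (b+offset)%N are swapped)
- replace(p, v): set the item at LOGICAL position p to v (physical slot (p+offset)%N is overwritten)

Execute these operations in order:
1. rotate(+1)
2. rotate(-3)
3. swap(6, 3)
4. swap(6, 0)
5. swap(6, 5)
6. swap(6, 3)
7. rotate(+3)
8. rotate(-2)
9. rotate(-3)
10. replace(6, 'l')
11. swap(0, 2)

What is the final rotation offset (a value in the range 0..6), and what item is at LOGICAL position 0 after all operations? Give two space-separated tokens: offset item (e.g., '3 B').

After op 1 (rotate(+1)): offset=1, physical=[A,B,C,D,E,F,G], logical=[B,C,D,E,F,G,A]
After op 2 (rotate(-3)): offset=5, physical=[A,B,C,D,E,F,G], logical=[F,G,A,B,C,D,E]
After op 3 (swap(6, 3)): offset=5, physical=[A,E,C,D,B,F,G], logical=[F,G,A,E,C,D,B]
After op 4 (swap(6, 0)): offset=5, physical=[A,E,C,D,F,B,G], logical=[B,G,A,E,C,D,F]
After op 5 (swap(6, 5)): offset=5, physical=[A,E,C,F,D,B,G], logical=[B,G,A,E,C,F,D]
After op 6 (swap(6, 3)): offset=5, physical=[A,D,C,F,E,B,G], logical=[B,G,A,D,C,F,E]
After op 7 (rotate(+3)): offset=1, physical=[A,D,C,F,E,B,G], logical=[D,C,F,E,B,G,A]
After op 8 (rotate(-2)): offset=6, physical=[A,D,C,F,E,B,G], logical=[G,A,D,C,F,E,B]
After op 9 (rotate(-3)): offset=3, physical=[A,D,C,F,E,B,G], logical=[F,E,B,G,A,D,C]
After op 10 (replace(6, 'l')): offset=3, physical=[A,D,l,F,E,B,G], logical=[F,E,B,G,A,D,l]
After op 11 (swap(0, 2)): offset=3, physical=[A,D,l,B,E,F,G], logical=[B,E,F,G,A,D,l]

Answer: 3 B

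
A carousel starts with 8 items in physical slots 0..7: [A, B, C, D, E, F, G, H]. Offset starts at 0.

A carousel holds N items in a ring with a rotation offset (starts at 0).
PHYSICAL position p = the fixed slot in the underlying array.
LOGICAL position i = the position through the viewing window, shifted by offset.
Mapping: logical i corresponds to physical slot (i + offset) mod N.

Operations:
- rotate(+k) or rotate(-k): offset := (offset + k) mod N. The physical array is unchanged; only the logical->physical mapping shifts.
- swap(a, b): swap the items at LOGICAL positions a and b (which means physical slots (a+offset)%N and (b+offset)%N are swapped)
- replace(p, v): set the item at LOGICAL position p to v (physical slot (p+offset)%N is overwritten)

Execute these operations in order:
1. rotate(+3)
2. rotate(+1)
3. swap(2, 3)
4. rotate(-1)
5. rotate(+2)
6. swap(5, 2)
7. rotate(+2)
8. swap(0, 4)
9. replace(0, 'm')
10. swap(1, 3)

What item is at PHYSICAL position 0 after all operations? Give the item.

Answer: G

Derivation:
After op 1 (rotate(+3)): offset=3, physical=[A,B,C,D,E,F,G,H], logical=[D,E,F,G,H,A,B,C]
After op 2 (rotate(+1)): offset=4, physical=[A,B,C,D,E,F,G,H], logical=[E,F,G,H,A,B,C,D]
After op 3 (swap(2, 3)): offset=4, physical=[A,B,C,D,E,F,H,G], logical=[E,F,H,G,A,B,C,D]
After op 4 (rotate(-1)): offset=3, physical=[A,B,C,D,E,F,H,G], logical=[D,E,F,H,G,A,B,C]
After op 5 (rotate(+2)): offset=5, physical=[A,B,C,D,E,F,H,G], logical=[F,H,G,A,B,C,D,E]
After op 6 (swap(5, 2)): offset=5, physical=[A,B,G,D,E,F,H,C], logical=[F,H,C,A,B,G,D,E]
After op 7 (rotate(+2)): offset=7, physical=[A,B,G,D,E,F,H,C], logical=[C,A,B,G,D,E,F,H]
After op 8 (swap(0, 4)): offset=7, physical=[A,B,G,C,E,F,H,D], logical=[D,A,B,G,C,E,F,H]
After op 9 (replace(0, 'm')): offset=7, physical=[A,B,G,C,E,F,H,m], logical=[m,A,B,G,C,E,F,H]
After op 10 (swap(1, 3)): offset=7, physical=[G,B,A,C,E,F,H,m], logical=[m,G,B,A,C,E,F,H]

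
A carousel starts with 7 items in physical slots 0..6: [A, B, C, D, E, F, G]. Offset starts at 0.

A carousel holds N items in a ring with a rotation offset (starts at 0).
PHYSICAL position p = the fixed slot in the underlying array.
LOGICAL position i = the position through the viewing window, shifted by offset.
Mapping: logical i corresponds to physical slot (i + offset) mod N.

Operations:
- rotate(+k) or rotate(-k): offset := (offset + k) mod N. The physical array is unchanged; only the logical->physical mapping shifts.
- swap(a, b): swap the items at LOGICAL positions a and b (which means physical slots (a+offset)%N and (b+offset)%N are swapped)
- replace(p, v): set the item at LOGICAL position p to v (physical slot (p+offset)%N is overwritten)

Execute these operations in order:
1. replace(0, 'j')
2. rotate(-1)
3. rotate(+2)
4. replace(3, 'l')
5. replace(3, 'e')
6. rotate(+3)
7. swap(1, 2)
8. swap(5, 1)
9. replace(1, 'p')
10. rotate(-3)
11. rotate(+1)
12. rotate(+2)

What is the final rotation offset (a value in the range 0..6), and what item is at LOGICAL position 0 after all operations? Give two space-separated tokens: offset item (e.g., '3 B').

After op 1 (replace(0, 'j')): offset=0, physical=[j,B,C,D,E,F,G], logical=[j,B,C,D,E,F,G]
After op 2 (rotate(-1)): offset=6, physical=[j,B,C,D,E,F,G], logical=[G,j,B,C,D,E,F]
After op 3 (rotate(+2)): offset=1, physical=[j,B,C,D,E,F,G], logical=[B,C,D,E,F,G,j]
After op 4 (replace(3, 'l')): offset=1, physical=[j,B,C,D,l,F,G], logical=[B,C,D,l,F,G,j]
After op 5 (replace(3, 'e')): offset=1, physical=[j,B,C,D,e,F,G], logical=[B,C,D,e,F,G,j]
After op 6 (rotate(+3)): offset=4, physical=[j,B,C,D,e,F,G], logical=[e,F,G,j,B,C,D]
After op 7 (swap(1, 2)): offset=4, physical=[j,B,C,D,e,G,F], logical=[e,G,F,j,B,C,D]
After op 8 (swap(5, 1)): offset=4, physical=[j,B,G,D,e,C,F], logical=[e,C,F,j,B,G,D]
After op 9 (replace(1, 'p')): offset=4, physical=[j,B,G,D,e,p,F], logical=[e,p,F,j,B,G,D]
After op 10 (rotate(-3)): offset=1, physical=[j,B,G,D,e,p,F], logical=[B,G,D,e,p,F,j]
After op 11 (rotate(+1)): offset=2, physical=[j,B,G,D,e,p,F], logical=[G,D,e,p,F,j,B]
After op 12 (rotate(+2)): offset=4, physical=[j,B,G,D,e,p,F], logical=[e,p,F,j,B,G,D]

Answer: 4 e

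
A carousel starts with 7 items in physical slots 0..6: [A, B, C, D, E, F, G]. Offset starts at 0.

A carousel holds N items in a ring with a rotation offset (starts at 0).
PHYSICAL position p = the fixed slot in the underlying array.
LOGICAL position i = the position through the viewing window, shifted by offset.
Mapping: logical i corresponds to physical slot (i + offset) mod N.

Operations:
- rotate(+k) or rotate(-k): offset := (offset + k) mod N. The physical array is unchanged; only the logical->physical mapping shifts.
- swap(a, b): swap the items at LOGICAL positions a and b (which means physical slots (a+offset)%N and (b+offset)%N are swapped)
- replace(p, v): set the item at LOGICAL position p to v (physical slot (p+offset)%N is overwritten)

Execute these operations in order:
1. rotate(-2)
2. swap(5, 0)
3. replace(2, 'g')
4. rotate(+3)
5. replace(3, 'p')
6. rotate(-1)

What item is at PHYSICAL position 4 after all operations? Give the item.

Answer: p

Derivation:
After op 1 (rotate(-2)): offset=5, physical=[A,B,C,D,E,F,G], logical=[F,G,A,B,C,D,E]
After op 2 (swap(5, 0)): offset=5, physical=[A,B,C,F,E,D,G], logical=[D,G,A,B,C,F,E]
After op 3 (replace(2, 'g')): offset=5, physical=[g,B,C,F,E,D,G], logical=[D,G,g,B,C,F,E]
After op 4 (rotate(+3)): offset=1, physical=[g,B,C,F,E,D,G], logical=[B,C,F,E,D,G,g]
After op 5 (replace(3, 'p')): offset=1, physical=[g,B,C,F,p,D,G], logical=[B,C,F,p,D,G,g]
After op 6 (rotate(-1)): offset=0, physical=[g,B,C,F,p,D,G], logical=[g,B,C,F,p,D,G]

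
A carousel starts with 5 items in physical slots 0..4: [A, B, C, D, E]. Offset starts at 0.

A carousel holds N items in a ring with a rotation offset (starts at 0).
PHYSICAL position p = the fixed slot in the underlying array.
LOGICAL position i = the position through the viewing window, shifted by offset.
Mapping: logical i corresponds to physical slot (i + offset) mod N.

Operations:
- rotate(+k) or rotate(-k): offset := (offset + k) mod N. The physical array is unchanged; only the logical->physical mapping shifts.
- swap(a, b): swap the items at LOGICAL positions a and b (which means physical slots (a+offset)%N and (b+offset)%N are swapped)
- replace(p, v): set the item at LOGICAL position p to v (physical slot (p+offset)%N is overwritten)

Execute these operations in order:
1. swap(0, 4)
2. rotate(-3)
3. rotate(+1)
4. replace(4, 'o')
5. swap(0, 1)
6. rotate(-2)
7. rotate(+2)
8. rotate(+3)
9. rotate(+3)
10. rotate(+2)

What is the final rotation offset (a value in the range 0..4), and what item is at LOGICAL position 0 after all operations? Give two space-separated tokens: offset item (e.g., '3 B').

After op 1 (swap(0, 4)): offset=0, physical=[E,B,C,D,A], logical=[E,B,C,D,A]
After op 2 (rotate(-3)): offset=2, physical=[E,B,C,D,A], logical=[C,D,A,E,B]
After op 3 (rotate(+1)): offset=3, physical=[E,B,C,D,A], logical=[D,A,E,B,C]
After op 4 (replace(4, 'o')): offset=3, physical=[E,B,o,D,A], logical=[D,A,E,B,o]
After op 5 (swap(0, 1)): offset=3, physical=[E,B,o,A,D], logical=[A,D,E,B,o]
After op 6 (rotate(-2)): offset=1, physical=[E,B,o,A,D], logical=[B,o,A,D,E]
After op 7 (rotate(+2)): offset=3, physical=[E,B,o,A,D], logical=[A,D,E,B,o]
After op 8 (rotate(+3)): offset=1, physical=[E,B,o,A,D], logical=[B,o,A,D,E]
After op 9 (rotate(+3)): offset=4, physical=[E,B,o,A,D], logical=[D,E,B,o,A]
After op 10 (rotate(+2)): offset=1, physical=[E,B,o,A,D], logical=[B,o,A,D,E]

Answer: 1 B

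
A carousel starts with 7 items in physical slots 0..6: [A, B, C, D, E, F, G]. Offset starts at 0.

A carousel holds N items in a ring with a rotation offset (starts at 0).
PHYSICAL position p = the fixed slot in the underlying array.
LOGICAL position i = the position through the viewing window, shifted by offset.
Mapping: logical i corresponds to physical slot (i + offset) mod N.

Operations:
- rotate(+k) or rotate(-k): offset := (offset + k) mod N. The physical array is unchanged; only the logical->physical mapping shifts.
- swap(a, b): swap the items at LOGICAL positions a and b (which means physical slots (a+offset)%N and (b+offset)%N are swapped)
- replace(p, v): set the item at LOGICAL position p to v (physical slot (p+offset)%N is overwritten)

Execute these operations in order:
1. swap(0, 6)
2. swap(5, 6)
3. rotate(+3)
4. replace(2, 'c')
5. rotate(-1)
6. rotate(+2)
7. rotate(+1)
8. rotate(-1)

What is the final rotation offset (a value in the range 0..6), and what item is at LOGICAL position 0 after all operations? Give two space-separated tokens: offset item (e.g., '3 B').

Answer: 4 E

Derivation:
After op 1 (swap(0, 6)): offset=0, physical=[G,B,C,D,E,F,A], logical=[G,B,C,D,E,F,A]
After op 2 (swap(5, 6)): offset=0, physical=[G,B,C,D,E,A,F], logical=[G,B,C,D,E,A,F]
After op 3 (rotate(+3)): offset=3, physical=[G,B,C,D,E,A,F], logical=[D,E,A,F,G,B,C]
After op 4 (replace(2, 'c')): offset=3, physical=[G,B,C,D,E,c,F], logical=[D,E,c,F,G,B,C]
After op 5 (rotate(-1)): offset=2, physical=[G,B,C,D,E,c,F], logical=[C,D,E,c,F,G,B]
After op 6 (rotate(+2)): offset=4, physical=[G,B,C,D,E,c,F], logical=[E,c,F,G,B,C,D]
After op 7 (rotate(+1)): offset=5, physical=[G,B,C,D,E,c,F], logical=[c,F,G,B,C,D,E]
After op 8 (rotate(-1)): offset=4, physical=[G,B,C,D,E,c,F], logical=[E,c,F,G,B,C,D]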